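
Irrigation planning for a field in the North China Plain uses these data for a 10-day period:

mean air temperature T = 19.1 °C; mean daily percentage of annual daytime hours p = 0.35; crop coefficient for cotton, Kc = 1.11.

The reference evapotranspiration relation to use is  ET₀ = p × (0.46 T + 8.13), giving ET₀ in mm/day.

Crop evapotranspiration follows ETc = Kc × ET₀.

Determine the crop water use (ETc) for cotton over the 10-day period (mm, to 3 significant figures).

65.7 mm

ET₀ = 0.35 × (0.46 × 19.1 + 8.13) = 0.35 × 16.916 = 5.9206 mm/d
ETc = Kc × ET₀ = 1.11 × 5.9206 = 6.5719 mm/d
Over 10 days: 6.5719 × 10 = 65.719 mm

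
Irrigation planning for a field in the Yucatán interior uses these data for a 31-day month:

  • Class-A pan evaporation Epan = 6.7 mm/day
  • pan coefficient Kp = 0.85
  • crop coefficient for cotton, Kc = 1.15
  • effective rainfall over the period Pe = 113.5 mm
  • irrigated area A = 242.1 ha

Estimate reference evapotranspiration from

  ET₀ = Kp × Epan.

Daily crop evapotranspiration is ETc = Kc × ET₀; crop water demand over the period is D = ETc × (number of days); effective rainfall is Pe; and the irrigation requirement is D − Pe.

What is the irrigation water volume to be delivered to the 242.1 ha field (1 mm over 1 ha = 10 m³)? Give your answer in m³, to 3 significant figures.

ET₀ = 0.85 × 6.7 = 5.6950 mm/d
ETc = Kc × ET₀ = 1.15 × 5.6950 = 6.5493 mm/d
Crop demand D = ETc × 31 d = 6.5493 × 31 = 203.028 mm
D − Pe = 203.028 − 113.5 = 89.528 mm
Volume = 89.528 mm × 242.1 ha × 10 = 216747.3 m³

217000 m³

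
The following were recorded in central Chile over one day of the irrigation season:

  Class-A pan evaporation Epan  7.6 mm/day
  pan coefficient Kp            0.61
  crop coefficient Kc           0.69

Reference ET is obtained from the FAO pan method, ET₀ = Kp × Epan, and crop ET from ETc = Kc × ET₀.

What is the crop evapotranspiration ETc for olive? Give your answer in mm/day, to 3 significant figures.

3.20 mm/day

ET₀ = 0.61 × 7.6 = 4.6360 mm/d
ETc = Kc × ET₀ = 0.69 × 4.6360 = 3.1988 mm/d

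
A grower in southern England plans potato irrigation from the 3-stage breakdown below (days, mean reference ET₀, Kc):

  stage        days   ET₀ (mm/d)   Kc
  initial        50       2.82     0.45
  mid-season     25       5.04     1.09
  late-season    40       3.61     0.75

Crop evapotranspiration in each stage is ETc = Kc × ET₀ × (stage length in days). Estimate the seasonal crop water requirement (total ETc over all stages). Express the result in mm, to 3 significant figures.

initial: 0.45 × 2.82 × 50 = 63.45 mm
mid-season: 1.09 × 5.04 × 25 = 137.34 mm
late-season: 0.75 × 3.61 × 40 = 108.30 mm
Seasonal total = 309.09 mm

309 mm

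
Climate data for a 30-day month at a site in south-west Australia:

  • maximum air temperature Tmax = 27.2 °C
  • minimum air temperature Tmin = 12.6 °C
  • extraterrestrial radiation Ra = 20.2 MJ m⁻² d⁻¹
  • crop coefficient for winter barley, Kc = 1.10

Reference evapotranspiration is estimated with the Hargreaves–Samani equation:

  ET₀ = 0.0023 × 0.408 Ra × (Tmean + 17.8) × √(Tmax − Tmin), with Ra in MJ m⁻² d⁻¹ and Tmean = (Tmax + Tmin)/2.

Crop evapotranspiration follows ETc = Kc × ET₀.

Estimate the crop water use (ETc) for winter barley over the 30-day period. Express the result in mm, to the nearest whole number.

Tmean = (27.2 + 12.6)/2 = 19.90 °C
0.408 Ra = 0.408 × 20.2 = 8.2416 mm/d equivalent
ET₀ = 0.0023 × 8.2416 × (19.90 + 17.8) × √14.6 = 0.0023 × 8.2416 × 37.70 × 3.8210 = 2.7306 mm/d
ETc = Kc × ET₀ = 1.10 × 2.7306 = 3.0037 mm/d
Over 30 days: 3.0037 × 30 = 90.111 mm

90 mm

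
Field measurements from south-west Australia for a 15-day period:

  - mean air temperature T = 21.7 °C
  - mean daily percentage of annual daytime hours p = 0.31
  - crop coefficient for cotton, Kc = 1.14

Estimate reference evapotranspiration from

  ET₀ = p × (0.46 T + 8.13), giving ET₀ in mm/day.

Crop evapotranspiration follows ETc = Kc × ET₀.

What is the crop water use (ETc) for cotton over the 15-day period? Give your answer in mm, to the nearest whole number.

ET₀ = 0.31 × (0.46 × 21.7 + 8.13) = 0.31 × 18.112 = 5.6147 mm/d
ETc = Kc × ET₀ = 1.14 × 5.6147 = 6.4008 mm/d
Over 15 days: 6.4008 × 15 = 96.012 mm

96 mm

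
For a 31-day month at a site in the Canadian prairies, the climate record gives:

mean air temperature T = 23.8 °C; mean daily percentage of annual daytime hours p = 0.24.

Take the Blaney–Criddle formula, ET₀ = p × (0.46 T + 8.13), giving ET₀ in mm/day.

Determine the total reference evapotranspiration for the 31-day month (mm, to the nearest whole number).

142 mm

ET₀ = 0.24 × (0.46 × 23.8 + 8.13) = 0.24 × 19.078 = 4.5787 mm/d
Monthly total = 4.5787 × 31 = 141.940 mm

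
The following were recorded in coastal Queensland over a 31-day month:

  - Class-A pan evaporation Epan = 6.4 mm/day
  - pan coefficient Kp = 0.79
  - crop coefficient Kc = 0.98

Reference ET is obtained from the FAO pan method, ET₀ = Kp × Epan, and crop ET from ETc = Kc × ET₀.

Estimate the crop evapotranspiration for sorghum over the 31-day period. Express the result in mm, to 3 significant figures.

ET₀ = 0.79 × 6.4 = 5.0560 mm/d
ETc = Kc × ET₀ = 0.98 × 5.0560 = 4.9549 mm/d
Over 31 days: 4.9549 × 31 = 153.602 mm

154 mm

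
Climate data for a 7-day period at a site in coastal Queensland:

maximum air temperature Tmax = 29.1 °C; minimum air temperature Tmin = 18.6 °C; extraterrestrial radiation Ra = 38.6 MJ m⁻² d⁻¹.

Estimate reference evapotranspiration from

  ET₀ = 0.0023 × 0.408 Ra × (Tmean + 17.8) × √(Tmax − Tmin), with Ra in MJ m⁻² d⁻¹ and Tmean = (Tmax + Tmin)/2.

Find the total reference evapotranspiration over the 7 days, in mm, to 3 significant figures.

34.2 mm

Tmean = (29.1 + 18.6)/2 = 23.85 °C
0.408 Ra = 0.408 × 38.6 = 15.7488 mm/d equivalent
ET₀ = 0.0023 × 15.7488 × (23.85 + 17.8) × √10.5 = 0.0023 × 15.7488 × 41.65 × 3.2404 = 4.8886 mm/d
Over 7 days: 4.8886 × 7 = 34.220 mm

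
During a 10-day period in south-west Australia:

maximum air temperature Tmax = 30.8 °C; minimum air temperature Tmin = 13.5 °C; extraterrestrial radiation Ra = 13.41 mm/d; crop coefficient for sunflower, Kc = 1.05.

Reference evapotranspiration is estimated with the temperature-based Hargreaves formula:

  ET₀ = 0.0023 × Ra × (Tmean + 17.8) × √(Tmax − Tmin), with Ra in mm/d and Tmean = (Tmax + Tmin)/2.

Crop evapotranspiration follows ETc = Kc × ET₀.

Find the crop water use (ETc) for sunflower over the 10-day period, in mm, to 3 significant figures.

53.8 mm

Tmean = (30.8 + 13.5)/2 = 22.15 °C
ET₀ = 0.0023 × 13.41 × (22.15 + 17.8) × √17.3 = 0.0023 × 13.41 × 39.95 × 4.1593 = 5.1250 mm/d
ETc = Kc × ET₀ = 1.05 × 5.1250 = 5.3813 mm/d
Over 10 days: 5.3813 × 10 = 53.813 mm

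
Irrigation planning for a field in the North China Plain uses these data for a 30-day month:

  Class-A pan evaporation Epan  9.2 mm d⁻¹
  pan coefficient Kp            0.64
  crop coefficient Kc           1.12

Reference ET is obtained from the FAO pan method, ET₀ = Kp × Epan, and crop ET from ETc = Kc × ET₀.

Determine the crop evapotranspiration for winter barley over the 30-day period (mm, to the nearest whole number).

ET₀ = 0.64 × 9.2 = 5.8880 mm/d
ETc = Kc × ET₀ = 1.12 × 5.8880 = 6.5946 mm/d
Over 30 days: 6.5946 × 30 = 197.838 mm

198 mm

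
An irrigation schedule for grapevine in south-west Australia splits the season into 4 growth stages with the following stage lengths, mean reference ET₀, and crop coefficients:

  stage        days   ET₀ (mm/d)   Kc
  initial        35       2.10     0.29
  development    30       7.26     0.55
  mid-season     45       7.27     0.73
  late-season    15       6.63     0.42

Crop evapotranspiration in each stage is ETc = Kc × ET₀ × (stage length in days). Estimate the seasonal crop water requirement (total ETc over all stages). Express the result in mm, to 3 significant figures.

422 mm

initial: 0.29 × 2.10 × 35 = 21.32 mm
development: 0.55 × 7.26 × 30 = 119.79 mm
mid-season: 0.73 × 7.27 × 45 = 238.82 mm
late-season: 0.42 × 6.63 × 15 = 41.77 mm
Seasonal total = 421.70 mm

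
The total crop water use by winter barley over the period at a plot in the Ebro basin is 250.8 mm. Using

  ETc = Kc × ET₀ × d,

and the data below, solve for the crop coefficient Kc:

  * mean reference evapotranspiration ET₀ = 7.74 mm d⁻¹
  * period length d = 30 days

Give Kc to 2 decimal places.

ETc = Kc × ET₀ × d  ⇒  Kc = ETc / (ET₀ × d)
Kc = 250.8 / (7.74 × 30) = 250.8 / 232.20 = 1.0801

1.08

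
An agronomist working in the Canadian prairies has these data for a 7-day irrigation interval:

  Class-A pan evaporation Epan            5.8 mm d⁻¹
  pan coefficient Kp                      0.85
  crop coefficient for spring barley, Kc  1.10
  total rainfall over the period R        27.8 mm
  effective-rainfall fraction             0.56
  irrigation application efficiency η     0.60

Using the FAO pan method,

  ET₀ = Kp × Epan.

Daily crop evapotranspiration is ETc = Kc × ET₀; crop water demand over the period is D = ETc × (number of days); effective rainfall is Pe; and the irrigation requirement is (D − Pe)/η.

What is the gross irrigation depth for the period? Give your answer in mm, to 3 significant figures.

37.3 mm

ET₀ = 0.85 × 5.8 = 4.9300 mm/d
ETc = Kc × ET₀ = 1.10 × 4.9300 = 5.4230 mm/d
Crop demand D = ETc × 7 d = 5.4230 × 7 = 37.961 mm
Pe = 0.56 × 27.8 = 15.568 mm
D − Pe = 37.961 − 15.568 = 22.393 mm
Gross irrigation = 22.393 / 0.60 = 37.322 mm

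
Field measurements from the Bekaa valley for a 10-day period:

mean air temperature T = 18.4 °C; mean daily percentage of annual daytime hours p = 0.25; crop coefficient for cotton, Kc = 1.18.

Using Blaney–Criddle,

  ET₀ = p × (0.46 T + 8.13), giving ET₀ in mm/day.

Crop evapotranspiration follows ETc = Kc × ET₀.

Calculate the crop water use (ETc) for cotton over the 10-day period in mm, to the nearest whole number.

ET₀ = 0.25 × (0.46 × 18.4 + 8.13) = 0.25 × 16.594 = 4.1485 mm/d
ETc = Kc × ET₀ = 1.18 × 4.1485 = 4.8952 mm/d
Over 10 days: 4.8952 × 10 = 48.952 mm

49 mm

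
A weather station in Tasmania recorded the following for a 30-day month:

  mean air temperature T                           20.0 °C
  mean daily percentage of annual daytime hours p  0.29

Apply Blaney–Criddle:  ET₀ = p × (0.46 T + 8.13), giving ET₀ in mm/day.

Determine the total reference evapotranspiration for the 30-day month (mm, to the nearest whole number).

151 mm

ET₀ = 0.29 × (0.46 × 20.0 + 8.13) = 0.29 × 17.330 = 5.0257 mm/d
Monthly total = 5.0257 × 30 = 150.771 mm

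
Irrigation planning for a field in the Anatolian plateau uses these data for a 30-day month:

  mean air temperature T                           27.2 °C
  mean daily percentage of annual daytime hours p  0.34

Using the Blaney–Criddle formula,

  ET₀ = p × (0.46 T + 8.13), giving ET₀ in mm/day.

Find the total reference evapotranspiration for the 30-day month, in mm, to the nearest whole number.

211 mm

ET₀ = 0.34 × (0.46 × 27.2 + 8.13) = 0.34 × 20.642 = 7.0183 mm/d
Monthly total = 7.0183 × 30 = 210.549 mm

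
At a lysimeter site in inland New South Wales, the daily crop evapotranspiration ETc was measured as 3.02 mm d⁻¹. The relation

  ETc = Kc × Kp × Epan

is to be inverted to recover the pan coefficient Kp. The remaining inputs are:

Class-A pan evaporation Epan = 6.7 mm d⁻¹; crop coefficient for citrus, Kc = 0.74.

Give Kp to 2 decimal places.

ETc = Kc × Kp × Epan  ⇒  Kp = ETc / (Kc × Epan)
Kp = 3.02 / (0.74 × 6.7) = 3.02 / 4.958 = 0.6091

0.61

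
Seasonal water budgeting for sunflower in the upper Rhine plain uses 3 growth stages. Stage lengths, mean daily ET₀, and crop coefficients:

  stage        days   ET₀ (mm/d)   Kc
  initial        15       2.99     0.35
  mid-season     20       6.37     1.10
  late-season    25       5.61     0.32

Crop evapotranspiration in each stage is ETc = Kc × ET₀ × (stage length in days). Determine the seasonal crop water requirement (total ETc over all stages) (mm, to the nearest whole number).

initial: 0.35 × 2.99 × 15 = 15.70 mm
mid-season: 1.10 × 6.37 × 20 = 140.14 mm
late-season: 0.32 × 5.61 × 25 = 44.88 mm
Seasonal total = 200.72 mm

201 mm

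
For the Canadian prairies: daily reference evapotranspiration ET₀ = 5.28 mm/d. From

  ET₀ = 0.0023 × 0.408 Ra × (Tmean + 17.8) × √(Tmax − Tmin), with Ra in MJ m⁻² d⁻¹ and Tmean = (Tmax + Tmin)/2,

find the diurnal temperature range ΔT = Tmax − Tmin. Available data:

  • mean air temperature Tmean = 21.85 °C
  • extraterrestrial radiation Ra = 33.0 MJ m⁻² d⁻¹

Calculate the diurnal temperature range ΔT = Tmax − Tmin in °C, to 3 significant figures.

√ΔT = ET₀ / [0.0023 × 0.408 × Ra × (Tmean+17.8)] = 5.28 / (0.0023 × 13.4640 × 39.65) = 4.3002
ΔT = 4.3002² = 18.492 °C

18.5 °C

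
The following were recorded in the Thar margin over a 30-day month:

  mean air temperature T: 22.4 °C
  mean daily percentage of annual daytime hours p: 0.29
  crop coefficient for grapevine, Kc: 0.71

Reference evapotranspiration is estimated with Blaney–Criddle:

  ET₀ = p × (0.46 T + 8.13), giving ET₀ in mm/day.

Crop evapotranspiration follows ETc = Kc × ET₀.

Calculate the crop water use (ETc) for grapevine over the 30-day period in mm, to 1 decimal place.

ET₀ = 0.29 × (0.46 × 22.4 + 8.13) = 0.29 × 18.434 = 5.3459 mm/d
ETc = Kc × ET₀ = 0.71 × 5.3459 = 3.7956 mm/d
Over 30 days: 3.7956 × 30 = 113.868 mm

113.9 mm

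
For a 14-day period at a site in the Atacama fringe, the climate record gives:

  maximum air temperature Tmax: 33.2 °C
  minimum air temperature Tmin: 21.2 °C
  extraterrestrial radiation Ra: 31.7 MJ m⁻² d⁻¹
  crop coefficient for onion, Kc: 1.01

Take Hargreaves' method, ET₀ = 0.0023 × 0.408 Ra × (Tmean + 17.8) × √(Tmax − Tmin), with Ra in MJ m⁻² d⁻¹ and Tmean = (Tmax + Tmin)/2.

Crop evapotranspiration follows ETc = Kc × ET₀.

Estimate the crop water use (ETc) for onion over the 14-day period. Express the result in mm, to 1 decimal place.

Tmean = (33.2 + 21.2)/2 = 27.20 °C
0.408 Ra = 0.408 × 31.7 = 12.9336 mm/d equivalent
ET₀ = 0.0023 × 12.9336 × (27.20 + 17.8) × √12.0 = 0.0023 × 12.9336 × 45.00 × 3.4641 = 4.6371 mm/d
ETc = Kc × ET₀ = 1.01 × 4.6371 = 4.6835 mm/d
Over 14 days: 4.6835 × 14 = 65.569 mm

65.6 mm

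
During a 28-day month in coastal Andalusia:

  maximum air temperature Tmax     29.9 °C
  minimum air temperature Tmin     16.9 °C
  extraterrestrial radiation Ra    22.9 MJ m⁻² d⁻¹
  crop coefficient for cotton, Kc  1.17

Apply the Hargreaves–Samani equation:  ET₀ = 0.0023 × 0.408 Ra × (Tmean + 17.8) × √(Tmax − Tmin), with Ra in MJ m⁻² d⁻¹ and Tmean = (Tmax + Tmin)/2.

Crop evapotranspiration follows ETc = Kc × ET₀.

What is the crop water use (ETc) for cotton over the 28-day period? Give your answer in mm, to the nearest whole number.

105 mm

Tmean = (29.9 + 16.9)/2 = 23.40 °C
0.408 Ra = 0.408 × 22.9 = 9.3432 mm/d equivalent
ET₀ = 0.0023 × 9.3432 × (23.40 + 17.8) × √13.0 = 0.0023 × 9.3432 × 41.20 × 3.6056 = 3.1923 mm/d
ETc = Kc × ET₀ = 1.17 × 3.1923 = 3.7350 mm/d
Over 28 days: 3.7350 × 28 = 104.580 mm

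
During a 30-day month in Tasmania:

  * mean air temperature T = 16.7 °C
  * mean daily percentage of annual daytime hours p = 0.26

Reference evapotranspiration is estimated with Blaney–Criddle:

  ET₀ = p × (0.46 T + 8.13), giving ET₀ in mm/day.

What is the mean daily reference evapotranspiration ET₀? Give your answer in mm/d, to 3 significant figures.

ET₀ = 0.26 × (0.46 × 16.7 + 8.13) = 0.26 × 15.812 = 4.1111 mm/d

4.11 mm/d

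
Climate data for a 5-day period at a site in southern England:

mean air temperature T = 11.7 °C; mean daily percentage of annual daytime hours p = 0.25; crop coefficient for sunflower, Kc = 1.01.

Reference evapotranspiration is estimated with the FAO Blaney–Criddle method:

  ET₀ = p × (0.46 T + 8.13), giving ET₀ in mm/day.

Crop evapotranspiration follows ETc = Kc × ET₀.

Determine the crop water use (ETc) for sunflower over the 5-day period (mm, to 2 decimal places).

17.06 mm

ET₀ = 0.25 × (0.46 × 11.7 + 8.13) = 0.25 × 13.512 = 3.3780 mm/d
ETc = Kc × ET₀ = 1.01 × 3.3780 = 3.4118 mm/d
Over 5 days: 3.4118 × 5 = 17.059 mm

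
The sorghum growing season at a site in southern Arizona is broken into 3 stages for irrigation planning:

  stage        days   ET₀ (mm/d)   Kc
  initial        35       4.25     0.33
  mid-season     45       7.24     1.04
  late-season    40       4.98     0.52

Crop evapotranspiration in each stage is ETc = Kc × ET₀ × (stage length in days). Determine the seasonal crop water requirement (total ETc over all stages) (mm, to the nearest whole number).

initial: 0.33 × 4.25 × 35 = 49.09 mm
mid-season: 1.04 × 7.24 × 45 = 338.83 mm
late-season: 0.52 × 4.98 × 40 = 103.58 mm
Seasonal total = 491.50 mm

492 mm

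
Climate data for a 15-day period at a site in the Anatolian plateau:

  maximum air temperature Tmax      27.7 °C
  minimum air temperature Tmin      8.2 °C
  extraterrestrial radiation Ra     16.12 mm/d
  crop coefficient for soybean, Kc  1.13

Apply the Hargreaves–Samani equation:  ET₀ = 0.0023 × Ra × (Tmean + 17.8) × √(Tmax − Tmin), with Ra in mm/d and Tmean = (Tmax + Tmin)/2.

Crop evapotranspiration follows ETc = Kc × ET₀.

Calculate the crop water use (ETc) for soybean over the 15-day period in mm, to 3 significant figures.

Tmean = (27.7 + 8.2)/2 = 17.95 °C
ET₀ = 0.0023 × 16.12 × (17.95 + 17.8) × √19.5 = 0.0023 × 16.12 × 35.75 × 4.4159 = 5.8531 mm/d
ETc = Kc × ET₀ = 1.13 × 5.8531 = 6.6140 mm/d
Over 15 days: 6.6140 × 15 = 99.210 mm

99.2 mm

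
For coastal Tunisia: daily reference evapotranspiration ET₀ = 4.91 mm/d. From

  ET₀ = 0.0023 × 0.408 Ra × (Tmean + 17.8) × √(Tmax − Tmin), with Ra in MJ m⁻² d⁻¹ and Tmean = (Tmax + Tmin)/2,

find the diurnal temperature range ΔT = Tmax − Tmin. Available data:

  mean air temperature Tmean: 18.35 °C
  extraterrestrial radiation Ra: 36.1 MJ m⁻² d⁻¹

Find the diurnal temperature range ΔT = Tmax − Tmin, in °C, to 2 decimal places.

√ΔT = ET₀ / [0.0023 × 0.408 × Ra × (Tmean+17.8)] = 4.91 / (0.0023 × 14.7288 × 36.15) = 4.0094
ΔT = 4.0094² = 16.075 °C

16.08 °C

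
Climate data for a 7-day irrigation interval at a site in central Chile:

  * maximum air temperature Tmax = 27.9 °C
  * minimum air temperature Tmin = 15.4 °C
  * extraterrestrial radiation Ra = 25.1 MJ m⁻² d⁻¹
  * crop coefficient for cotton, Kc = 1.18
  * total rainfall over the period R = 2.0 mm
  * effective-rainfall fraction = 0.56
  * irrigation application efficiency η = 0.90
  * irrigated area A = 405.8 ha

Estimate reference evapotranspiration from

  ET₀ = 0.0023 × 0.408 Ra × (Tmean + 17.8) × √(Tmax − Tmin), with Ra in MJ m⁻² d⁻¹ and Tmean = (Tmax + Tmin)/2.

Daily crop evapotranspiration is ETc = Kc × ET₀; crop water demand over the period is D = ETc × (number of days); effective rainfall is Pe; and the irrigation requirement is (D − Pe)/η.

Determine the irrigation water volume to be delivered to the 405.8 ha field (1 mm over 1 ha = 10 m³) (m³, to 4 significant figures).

Tmean = (27.9 + 15.4)/2 = 21.65 °C
0.408 Ra = 0.408 × 25.1 = 10.2408 mm/d equivalent
ET₀ = 0.0023 × 10.2408 × (21.65 + 17.8) × √12.5 = 0.0023 × 10.2408 × 39.45 × 3.5355 = 3.2852 mm/d
ETc = Kc × ET₀ = 1.18 × 3.2852 = 3.8765 mm/d
Crop demand D = ETc × 7 d = 3.8765 × 7 = 27.136 mm
Pe = 0.56 × 2.0 = 1.120 mm
D − Pe = 27.136 − 1.120 = 26.016 mm
Gross irrigation = 26.016 / 0.90 = 28.907 mm
Volume = 28.907 mm × 405.8 ha × 10 = 117304.6 m³

117300 m³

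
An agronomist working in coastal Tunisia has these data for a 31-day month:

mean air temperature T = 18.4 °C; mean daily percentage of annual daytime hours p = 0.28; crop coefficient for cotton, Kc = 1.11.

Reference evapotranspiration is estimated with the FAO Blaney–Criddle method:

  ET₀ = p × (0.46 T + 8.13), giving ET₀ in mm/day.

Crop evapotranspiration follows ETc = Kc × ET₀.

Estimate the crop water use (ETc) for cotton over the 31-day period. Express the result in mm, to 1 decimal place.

ET₀ = 0.28 × (0.46 × 18.4 + 8.13) = 0.28 × 16.594 = 4.6463 mm/d
ETc = Kc × ET₀ = 1.11 × 4.6463 = 5.1574 mm/d
Over 31 days: 5.1574 × 31 = 159.879 mm

159.9 mm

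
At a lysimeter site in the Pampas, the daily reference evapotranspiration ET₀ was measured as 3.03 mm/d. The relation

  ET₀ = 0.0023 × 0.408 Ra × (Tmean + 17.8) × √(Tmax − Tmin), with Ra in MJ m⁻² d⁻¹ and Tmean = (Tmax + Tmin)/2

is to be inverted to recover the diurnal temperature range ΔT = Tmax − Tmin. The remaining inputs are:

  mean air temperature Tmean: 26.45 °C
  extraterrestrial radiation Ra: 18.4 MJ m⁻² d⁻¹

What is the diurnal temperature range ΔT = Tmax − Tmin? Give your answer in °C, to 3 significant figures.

√ΔT = ET₀ / [0.0023 × 0.408 × Ra × (Tmean+17.8)] = 3.03 / (0.0023 × 7.5072 × 44.25) = 3.9657
ΔT = 3.9657² = 15.727 °C

15.7 °C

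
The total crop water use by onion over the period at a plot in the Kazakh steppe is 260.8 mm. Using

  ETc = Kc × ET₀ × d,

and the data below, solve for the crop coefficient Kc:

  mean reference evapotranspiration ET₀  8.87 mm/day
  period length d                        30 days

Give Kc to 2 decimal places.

0.98

ETc = Kc × ET₀ × d  ⇒  Kc = ETc / (ET₀ × d)
Kc = 260.8 / (8.87 × 30) = 260.8 / 266.10 = 0.9801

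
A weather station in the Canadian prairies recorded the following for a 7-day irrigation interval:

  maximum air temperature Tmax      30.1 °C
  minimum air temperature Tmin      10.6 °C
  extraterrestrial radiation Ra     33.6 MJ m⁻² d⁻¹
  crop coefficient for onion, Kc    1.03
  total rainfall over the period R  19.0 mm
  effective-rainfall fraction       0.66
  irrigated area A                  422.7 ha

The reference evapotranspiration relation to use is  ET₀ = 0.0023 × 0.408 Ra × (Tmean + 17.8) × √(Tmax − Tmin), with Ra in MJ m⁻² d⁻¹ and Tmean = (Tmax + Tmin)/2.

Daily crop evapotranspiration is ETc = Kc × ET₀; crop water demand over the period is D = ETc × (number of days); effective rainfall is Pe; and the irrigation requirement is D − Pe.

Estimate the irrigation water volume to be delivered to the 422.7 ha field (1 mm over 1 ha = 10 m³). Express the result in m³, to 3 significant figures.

109000 m³

Tmean = (30.1 + 10.6)/2 = 20.35 °C
0.408 Ra = 0.408 × 33.6 = 13.7088 mm/d equivalent
ET₀ = 0.0023 × 13.7088 × (20.35 + 17.8) × √19.5 = 0.0023 × 13.7088 × 38.15 × 4.4159 = 5.3118 mm/d
ETc = Kc × ET₀ = 1.03 × 5.3118 = 5.4712 mm/d
Crop demand D = ETc × 7 d = 5.4712 × 7 = 38.298 mm
Pe = 0.66 × 19.0 = 12.540 mm
D − Pe = 38.298 − 12.540 = 25.758 mm
Volume = 25.758 mm × 422.7 ha × 10 = 108879.1 m³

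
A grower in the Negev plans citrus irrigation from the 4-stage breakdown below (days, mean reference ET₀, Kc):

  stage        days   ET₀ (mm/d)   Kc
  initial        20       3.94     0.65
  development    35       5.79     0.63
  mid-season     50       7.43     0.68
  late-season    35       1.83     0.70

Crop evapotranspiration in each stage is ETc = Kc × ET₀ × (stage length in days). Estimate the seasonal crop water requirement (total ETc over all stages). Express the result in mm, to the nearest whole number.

initial: 0.65 × 3.94 × 20 = 51.22 mm
development: 0.63 × 5.79 × 35 = 127.67 mm
mid-season: 0.68 × 7.43 × 50 = 252.62 mm
late-season: 0.70 × 1.83 × 35 = 44.84 mm
Seasonal total = 476.35 mm

476 mm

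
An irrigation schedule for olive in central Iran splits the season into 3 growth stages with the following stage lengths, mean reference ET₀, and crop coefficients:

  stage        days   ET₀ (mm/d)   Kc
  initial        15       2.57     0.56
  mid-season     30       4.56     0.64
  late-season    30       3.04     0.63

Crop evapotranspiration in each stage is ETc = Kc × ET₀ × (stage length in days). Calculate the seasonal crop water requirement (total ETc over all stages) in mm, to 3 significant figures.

initial: 0.56 × 2.57 × 15 = 21.59 mm
mid-season: 0.64 × 4.56 × 30 = 87.55 mm
late-season: 0.63 × 3.04 × 30 = 57.46 mm
Seasonal total = 166.60 mm

167 mm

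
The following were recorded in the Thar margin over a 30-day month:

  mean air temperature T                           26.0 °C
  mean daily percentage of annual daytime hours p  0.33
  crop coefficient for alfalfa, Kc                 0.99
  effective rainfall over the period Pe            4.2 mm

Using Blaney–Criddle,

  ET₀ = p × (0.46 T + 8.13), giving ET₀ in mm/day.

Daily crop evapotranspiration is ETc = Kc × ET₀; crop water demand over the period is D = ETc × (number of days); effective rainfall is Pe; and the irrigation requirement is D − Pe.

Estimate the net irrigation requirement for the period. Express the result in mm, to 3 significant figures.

ET₀ = 0.33 × (0.46 × 26.0 + 8.13) = 0.33 × 20.090 = 6.6297 mm/d
ETc = Kc × ET₀ = 0.99 × 6.6297 = 6.5634 mm/d
Crop demand D = ETc × 30 d = 6.5634 × 30 = 196.902 mm
D − Pe = 196.902 − 4.2 = 192.702 mm

193 mm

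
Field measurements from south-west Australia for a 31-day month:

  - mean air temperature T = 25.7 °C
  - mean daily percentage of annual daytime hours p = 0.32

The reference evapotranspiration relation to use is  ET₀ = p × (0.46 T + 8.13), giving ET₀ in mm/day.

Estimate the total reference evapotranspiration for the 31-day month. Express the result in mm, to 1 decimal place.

ET₀ = 0.32 × (0.46 × 25.7 + 8.13) = 0.32 × 19.952 = 6.3846 mm/d
Monthly total = 6.3846 × 31 = 197.923 mm

197.9 mm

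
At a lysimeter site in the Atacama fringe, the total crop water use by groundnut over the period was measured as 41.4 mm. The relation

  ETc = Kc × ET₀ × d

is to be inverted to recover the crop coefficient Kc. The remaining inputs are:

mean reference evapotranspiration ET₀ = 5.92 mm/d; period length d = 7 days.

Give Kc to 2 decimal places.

ETc = Kc × ET₀ × d  ⇒  Kc = ETc / (ET₀ × d)
Kc = 41.4 / (5.92 × 7) = 41.4 / 41.44 = 0.9990

1.00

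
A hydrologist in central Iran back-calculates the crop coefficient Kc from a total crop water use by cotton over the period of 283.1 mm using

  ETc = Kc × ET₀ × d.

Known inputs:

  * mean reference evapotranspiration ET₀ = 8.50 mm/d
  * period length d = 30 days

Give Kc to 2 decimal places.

ETc = Kc × ET₀ × d  ⇒  Kc = ETc / (ET₀ × d)
Kc = 283.1 / (8.50 × 30) = 283.1 / 255.00 = 1.1102

1.11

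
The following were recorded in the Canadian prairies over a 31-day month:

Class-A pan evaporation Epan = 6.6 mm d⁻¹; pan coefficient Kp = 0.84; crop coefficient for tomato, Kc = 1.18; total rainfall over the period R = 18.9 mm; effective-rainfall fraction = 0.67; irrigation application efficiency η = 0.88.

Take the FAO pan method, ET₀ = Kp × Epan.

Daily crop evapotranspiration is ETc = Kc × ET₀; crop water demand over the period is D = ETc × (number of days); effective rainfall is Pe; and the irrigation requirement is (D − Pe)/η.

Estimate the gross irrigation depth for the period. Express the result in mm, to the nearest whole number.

ET₀ = 0.84 × 6.6 = 5.5440 mm/d
ETc = Kc × ET₀ = 1.18 × 5.5440 = 6.5419 mm/d
Crop demand D = ETc × 31 d = 6.5419 × 31 = 202.799 mm
Pe = 0.67 × 18.9 = 12.663 mm
D − Pe = 202.799 − 12.663 = 190.136 mm
Gross irrigation = 190.136 / 0.88 = 216.064 mm

216 mm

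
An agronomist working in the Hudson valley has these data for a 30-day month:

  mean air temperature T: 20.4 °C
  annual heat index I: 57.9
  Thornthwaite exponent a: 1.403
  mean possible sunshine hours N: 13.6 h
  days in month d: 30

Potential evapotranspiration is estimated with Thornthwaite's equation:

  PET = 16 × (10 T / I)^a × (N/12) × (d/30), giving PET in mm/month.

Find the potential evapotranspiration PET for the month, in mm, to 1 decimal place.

10T/I = 10 × 20.4 / 57.9 = 3.5233
(10T/I)^a = 3.5233^1.403 = 5.8529
Uncorrected PET = 16 × 5.8529 = 93.646 mm
Correction = (N/12)(d/30) = (13.6/12)(30/30) = 1.1333
PET = 93.646 × 1.1333 = 106.129 mm/month

106.1 mm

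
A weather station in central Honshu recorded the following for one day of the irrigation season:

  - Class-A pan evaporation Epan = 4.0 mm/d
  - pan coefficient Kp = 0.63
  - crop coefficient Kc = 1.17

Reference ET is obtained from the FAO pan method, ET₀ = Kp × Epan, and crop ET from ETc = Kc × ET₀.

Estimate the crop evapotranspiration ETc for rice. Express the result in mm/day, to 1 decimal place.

2.9 mm/day

ET₀ = 0.63 × 4.0 = 2.5200 mm/d
ETc = Kc × ET₀ = 1.17 × 2.5200 = 2.9484 mm/d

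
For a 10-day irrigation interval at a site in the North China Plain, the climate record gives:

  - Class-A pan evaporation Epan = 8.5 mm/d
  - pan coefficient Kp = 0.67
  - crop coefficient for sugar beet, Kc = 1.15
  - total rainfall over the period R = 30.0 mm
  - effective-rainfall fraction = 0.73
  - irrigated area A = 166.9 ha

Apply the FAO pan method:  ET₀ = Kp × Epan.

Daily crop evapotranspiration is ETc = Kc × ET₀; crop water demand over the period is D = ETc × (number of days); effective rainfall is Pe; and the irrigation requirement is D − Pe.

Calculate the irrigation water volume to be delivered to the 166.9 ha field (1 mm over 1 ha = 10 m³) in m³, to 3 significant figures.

72800 m³

ET₀ = 0.67 × 8.5 = 5.6950 mm/d
ETc = Kc × ET₀ = 1.15 × 5.6950 = 6.5493 mm/d
Crop demand D = ETc × 10 d = 6.5493 × 10 = 65.493 mm
Pe = 0.73 × 30.0 = 21.900 mm
D − Pe = 65.493 − 21.900 = 43.593 mm
Volume = 43.593 mm × 166.9 ha × 10 = 72756.7 m³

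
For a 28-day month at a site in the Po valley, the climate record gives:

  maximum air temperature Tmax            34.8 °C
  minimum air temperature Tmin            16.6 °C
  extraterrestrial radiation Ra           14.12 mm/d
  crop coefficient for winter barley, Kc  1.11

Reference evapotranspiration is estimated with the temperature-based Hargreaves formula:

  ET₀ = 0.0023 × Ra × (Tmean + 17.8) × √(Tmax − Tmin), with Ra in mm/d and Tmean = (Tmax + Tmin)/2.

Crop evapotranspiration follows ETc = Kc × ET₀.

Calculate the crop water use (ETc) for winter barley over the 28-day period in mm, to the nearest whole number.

Tmean = (34.8 + 16.6)/2 = 25.70 °C
ET₀ = 0.0023 × 14.12 × (25.70 + 17.8) × √18.2 = 0.0023 × 14.12 × 43.50 × 4.2661 = 6.0267 mm/d
ETc = Kc × ET₀ = 1.11 × 6.0267 = 6.6896 mm/d
Over 28 days: 6.6896 × 28 = 187.309 mm

187 mm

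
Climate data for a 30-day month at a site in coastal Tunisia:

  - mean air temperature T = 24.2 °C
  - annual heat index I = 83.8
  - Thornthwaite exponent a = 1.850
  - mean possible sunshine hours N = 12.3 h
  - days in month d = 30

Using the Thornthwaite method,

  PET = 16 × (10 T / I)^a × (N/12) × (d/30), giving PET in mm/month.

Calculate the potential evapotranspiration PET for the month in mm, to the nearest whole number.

117 mm

10T/I = 10 × 24.2 / 83.8 = 2.8878
(10T/I)^a = 2.8878^1.850 = 7.1129
Uncorrected PET = 16 × 7.1129 = 113.806 mm
Correction = (N/12)(d/30) = (12.3/12)(30/30) = 1.0250
PET = 113.806 × 1.0250 = 116.651 mm/month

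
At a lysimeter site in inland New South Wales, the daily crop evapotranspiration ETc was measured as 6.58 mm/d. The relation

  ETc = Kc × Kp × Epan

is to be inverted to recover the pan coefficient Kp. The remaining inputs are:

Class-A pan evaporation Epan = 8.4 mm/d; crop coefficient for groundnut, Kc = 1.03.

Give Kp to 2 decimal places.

ETc = Kc × Kp × Epan  ⇒  Kp = ETc / (Kc × Epan)
Kp = 6.58 / (1.03 × 8.4) = 6.58 / 8.652 = 0.7605

0.76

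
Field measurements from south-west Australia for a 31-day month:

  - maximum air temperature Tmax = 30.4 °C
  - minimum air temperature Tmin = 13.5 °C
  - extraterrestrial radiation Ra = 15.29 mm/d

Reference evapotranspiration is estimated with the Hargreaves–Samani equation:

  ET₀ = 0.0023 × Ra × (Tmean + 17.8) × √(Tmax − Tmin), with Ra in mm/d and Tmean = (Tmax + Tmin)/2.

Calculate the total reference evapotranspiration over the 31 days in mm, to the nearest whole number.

Tmean = (30.4 + 13.5)/2 = 21.95 °C
ET₀ = 0.0023 × 15.29 × (21.95 + 17.8) × √16.9 = 0.0023 × 15.29 × 39.75 × 4.1110 = 5.7467 mm/d
Over 31 days: 5.7467 × 31 = 178.148 mm

178 mm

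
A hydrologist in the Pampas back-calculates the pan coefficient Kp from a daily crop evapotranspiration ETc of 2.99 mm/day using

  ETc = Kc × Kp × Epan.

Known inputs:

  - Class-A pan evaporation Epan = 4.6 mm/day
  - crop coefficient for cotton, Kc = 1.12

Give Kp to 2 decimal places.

ETc = Kc × Kp × Epan  ⇒  Kp = ETc / (Kc × Epan)
Kp = 2.99 / (1.12 × 4.6) = 2.99 / 5.152 = 0.5804

0.58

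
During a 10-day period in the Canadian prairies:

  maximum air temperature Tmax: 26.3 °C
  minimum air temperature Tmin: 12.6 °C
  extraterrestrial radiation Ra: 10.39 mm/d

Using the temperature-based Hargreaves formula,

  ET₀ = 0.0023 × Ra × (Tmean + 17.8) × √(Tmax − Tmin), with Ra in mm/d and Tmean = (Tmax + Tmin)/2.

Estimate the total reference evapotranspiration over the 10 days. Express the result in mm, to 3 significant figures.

Tmean = (26.3 + 12.6)/2 = 19.45 °C
ET₀ = 0.0023 × 10.39 × (19.45 + 17.8) × √13.7 = 0.0023 × 10.39 × 37.25 × 3.7014 = 3.2949 mm/d
Over 10 days: 3.2949 × 10 = 32.949 mm

32.9 mm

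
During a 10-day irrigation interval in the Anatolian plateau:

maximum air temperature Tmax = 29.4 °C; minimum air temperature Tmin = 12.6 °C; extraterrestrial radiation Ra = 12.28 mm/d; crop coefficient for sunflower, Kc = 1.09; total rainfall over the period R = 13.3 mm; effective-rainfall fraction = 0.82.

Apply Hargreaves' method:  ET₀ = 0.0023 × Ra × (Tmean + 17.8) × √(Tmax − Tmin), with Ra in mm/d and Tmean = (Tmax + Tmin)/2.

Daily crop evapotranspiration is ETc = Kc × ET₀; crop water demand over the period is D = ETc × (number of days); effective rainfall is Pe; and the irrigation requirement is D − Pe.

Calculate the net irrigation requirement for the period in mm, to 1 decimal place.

Tmean = (29.4 + 12.6)/2 = 21.00 °C
ET₀ = 0.0023 × 12.28 × (21.00 + 17.8) × √16.8 = 0.0023 × 12.28 × 38.80 × 4.0988 = 4.4917 mm/d
ETc = Kc × ET₀ = 1.09 × 4.4917 = 4.8960 mm/d
Crop demand D = ETc × 10 d = 4.8960 × 10 = 48.960 mm
Pe = 0.82 × 13.3 = 10.906 mm
D − Pe = 48.960 − 10.906 = 38.054 mm

38.1 mm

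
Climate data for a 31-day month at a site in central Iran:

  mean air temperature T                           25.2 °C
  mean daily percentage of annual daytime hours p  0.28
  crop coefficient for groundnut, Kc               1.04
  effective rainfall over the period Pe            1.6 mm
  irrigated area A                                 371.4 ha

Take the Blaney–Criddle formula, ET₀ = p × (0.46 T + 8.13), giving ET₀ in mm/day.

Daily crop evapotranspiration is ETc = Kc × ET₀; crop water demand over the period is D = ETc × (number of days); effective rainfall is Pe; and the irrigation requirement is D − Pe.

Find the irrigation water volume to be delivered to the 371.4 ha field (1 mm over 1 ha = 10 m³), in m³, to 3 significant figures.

ET₀ = 0.28 × (0.46 × 25.2 + 8.13) = 0.28 × 19.722 = 5.5222 mm/d
ETc = Kc × ET₀ = 1.04 × 5.5222 = 5.7431 mm/d
Crop demand D = ETc × 31 d = 5.7431 × 31 = 178.036 mm
D − Pe = 178.036 − 1.6 = 176.436 mm
Volume = 176.436 mm × 371.4 ha × 10 = 655283.3 m³

655000 m³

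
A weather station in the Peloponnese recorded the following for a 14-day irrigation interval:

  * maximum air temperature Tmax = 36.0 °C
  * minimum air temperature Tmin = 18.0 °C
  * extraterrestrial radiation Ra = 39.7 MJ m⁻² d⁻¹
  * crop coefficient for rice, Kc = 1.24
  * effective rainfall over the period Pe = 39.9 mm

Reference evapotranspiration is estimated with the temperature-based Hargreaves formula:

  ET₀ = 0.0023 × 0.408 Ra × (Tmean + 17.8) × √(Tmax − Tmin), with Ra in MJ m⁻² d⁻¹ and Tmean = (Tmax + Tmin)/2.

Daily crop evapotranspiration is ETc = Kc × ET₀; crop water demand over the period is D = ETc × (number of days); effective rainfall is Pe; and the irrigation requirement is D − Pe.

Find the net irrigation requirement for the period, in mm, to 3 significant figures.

Tmean = (36.0 + 18.0)/2 = 27.00 °C
0.408 Ra = 0.408 × 39.7 = 16.1976 mm/d equivalent
ET₀ = 0.0023 × 16.1976 × (27.00 + 17.8) × √18.0 = 0.0023 × 16.1976 × 44.80 × 4.2426 = 7.0809 mm/d
ETc = Kc × ET₀ = 1.24 × 7.0809 = 8.7803 mm/d
Crop demand D = ETc × 14 d = 8.7803 × 14 = 122.924 mm
D − Pe = 122.924 − 39.9 = 83.024 mm

83.0 mm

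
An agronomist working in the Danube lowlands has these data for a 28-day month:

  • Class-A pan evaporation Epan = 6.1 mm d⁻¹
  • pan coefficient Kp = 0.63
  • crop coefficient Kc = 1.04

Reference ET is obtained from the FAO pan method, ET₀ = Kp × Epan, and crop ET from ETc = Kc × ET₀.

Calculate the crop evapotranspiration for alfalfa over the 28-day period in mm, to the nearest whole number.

ET₀ = 0.63 × 6.1 = 3.8430 mm/d
ETc = Kc × ET₀ = 1.04 × 3.8430 = 3.9967 mm/d
Over 28 days: 3.9967 × 28 = 111.908 mm

112 mm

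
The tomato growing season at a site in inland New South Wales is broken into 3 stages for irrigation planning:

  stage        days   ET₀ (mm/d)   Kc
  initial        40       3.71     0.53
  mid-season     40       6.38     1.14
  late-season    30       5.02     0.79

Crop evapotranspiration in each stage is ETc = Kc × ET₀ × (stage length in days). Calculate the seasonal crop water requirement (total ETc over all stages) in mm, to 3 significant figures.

489 mm

initial: 0.53 × 3.71 × 40 = 78.65 mm
mid-season: 1.14 × 6.38 × 40 = 290.93 mm
late-season: 0.79 × 5.02 × 30 = 118.97 mm
Seasonal total = 488.55 mm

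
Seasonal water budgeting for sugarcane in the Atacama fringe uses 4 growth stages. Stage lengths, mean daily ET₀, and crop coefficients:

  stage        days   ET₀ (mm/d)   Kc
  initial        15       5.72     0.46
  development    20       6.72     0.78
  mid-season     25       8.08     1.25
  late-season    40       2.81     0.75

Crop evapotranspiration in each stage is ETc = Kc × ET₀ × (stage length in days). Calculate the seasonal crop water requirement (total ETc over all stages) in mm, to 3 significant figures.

initial: 0.46 × 5.72 × 15 = 39.47 mm
development: 0.78 × 6.72 × 20 = 104.83 mm
mid-season: 1.25 × 8.08 × 25 = 252.50 mm
late-season: 0.75 × 2.81 × 40 = 84.30 mm
Seasonal total = 481.10 mm

481 mm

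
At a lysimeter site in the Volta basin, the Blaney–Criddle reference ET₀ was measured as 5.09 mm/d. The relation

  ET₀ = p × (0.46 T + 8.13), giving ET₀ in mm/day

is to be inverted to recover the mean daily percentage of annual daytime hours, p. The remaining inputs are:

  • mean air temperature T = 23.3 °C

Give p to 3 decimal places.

p = ET₀ / (0.46 T + 8.13) = 5.09 / (0.46 × 23.3 + 8.13) = 5.09 / 18.848 = 0.2701

0.270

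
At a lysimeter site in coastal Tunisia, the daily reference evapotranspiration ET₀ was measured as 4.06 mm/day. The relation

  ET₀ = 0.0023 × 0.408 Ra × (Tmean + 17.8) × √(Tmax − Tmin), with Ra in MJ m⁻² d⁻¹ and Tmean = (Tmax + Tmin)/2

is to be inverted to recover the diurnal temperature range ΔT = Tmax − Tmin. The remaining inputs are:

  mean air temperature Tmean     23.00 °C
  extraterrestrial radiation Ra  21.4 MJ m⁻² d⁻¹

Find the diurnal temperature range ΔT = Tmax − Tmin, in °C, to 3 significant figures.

24.6 °C

√ΔT = ET₀ / [0.0023 × 0.408 × Ra × (Tmean+17.8)] = 4.06 / (0.0023 × 8.7312 × 40.80) = 4.9552
ΔT = 4.9552² = 24.554 °C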